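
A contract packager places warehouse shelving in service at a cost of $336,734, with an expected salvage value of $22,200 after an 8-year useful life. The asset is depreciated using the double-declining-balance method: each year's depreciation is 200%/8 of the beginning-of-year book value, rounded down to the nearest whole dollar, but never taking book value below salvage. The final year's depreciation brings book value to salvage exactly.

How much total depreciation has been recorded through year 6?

$276,801

Depreciable base = $336,734 − $22,200 = $314,534.
Year 1: ⌊$336,734 × 200%/8⌋ = $84,183. Book value $252,551.
Year 2: ⌊$252,551 × 200%/8⌋ = $63,137. Book value $189,414.
Year 3: ⌊$189,414 × 200%/8⌋ = $47,353. Book value $142,061.
Year 4: ⌊$142,061 × 200%/8⌋ = $35,515. Book value $106,546.
Year 5: ⌊$106,546 × 200%/8⌋ = $26,636. Book value $79,910.
Year 6: ⌊$79,910 × 200%/8⌋ = $19,977. Book value $59,933.
Accumulated through year 6 = $336,734 − $59,933 = $276,801.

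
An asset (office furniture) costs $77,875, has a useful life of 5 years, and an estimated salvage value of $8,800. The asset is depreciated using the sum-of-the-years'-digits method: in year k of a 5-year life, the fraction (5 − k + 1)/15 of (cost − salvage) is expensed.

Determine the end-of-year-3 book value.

Depreciable base = $77,875 − $8,800 = $69,075.
Sum of the years' digits = 5+4+3+2+1 = 15.
Year 1: $69,075 × 5/15 = $23,025. Book value $54,850.
Year 2: $69,075 × 4/15 = $18,420. Book value $36,430.
Year 3: $69,075 × 3/15 = $13,815. Book value $22,615.

$22,615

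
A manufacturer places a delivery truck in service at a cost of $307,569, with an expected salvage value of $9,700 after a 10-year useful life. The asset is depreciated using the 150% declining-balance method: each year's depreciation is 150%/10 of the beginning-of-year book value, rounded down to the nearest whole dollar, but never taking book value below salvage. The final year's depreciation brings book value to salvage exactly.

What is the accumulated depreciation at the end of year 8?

Depreciable base = $307,569 − $9,700 = $297,869.
Year 1: ⌊$307,569 × 150%/10⌋ = $46,135. Book value $261,434.
Year 2: ⌊$261,434 × 150%/10⌋ = $39,215. Book value $222,219.
Year 3: ⌊$222,219 × 150%/10⌋ = $33,332. Book value $188,887.
Year 4: ⌊$188,887 × 150%/10⌋ = $28,333. Book value $160,554.
Year 5: ⌊$160,554 × 150%/10⌋ = $24,083. Book value $136,471.
Year 6: ⌊$136,471 × 150%/10⌋ = $20,470. Book value $116,001.
Year 7: ⌊$116,001 × 150%/10⌋ = $17,400. Book value $98,601.
Year 8: ⌊$98,601 × 150%/10⌋ = $14,790. Book value $83,811.
Accumulated through year 8 = $307,569 − $83,811 = $223,758.

$223,758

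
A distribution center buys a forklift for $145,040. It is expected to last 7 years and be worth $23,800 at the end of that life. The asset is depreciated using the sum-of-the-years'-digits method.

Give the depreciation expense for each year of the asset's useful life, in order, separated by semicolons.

Depreciable base = $145,040 − $23,800 = $121,240.
Sum of the years' digits = 7+6+5+4+3+2+1 = 28.
Year 1: $121,240 × 7/28 = $30,310. Book value $114,730.
Year 2: $121,240 × 6/28 = $25,980. Book value $88,750.
Year 3: $121,240 × 5/28 = $21,650. Book value $67,100.
Year 4: $121,240 × 4/28 = $17,320. Book value $49,780.
Year 5: $121,240 × 3/28 = $12,990. Book value $36,790.
Year 6: $121,240 × 2/28 = $8,660. Book value $28,130.
Year 7: $121,240 × 1/28 = $4,330. Book value $23,800.

$30,310; $25,980; $21,650; $17,320; $12,990; $8,660; $4,330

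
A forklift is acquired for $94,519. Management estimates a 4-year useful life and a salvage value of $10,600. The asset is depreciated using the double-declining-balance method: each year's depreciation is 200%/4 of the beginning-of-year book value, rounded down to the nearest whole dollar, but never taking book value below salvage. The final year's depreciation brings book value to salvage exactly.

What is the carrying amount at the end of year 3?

$11,815

Depreciable base = $94,519 − $10,600 = $83,919.
Year 1: ⌊$94,519 × 200%/4⌋ = $47,259. Book value $47,260.
Year 2: ⌊$47,260 × 200%/4⌋ = $23,630. Book value $23,630.
Year 3: ⌊$23,630 × 200%/4⌋ = $11,815. Book value $11,815.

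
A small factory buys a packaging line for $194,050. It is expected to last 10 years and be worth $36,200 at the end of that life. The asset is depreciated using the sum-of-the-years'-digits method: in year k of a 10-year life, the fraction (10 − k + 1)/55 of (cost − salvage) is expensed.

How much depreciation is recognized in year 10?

$2,870

Depreciable base = $194,050 − $36,200 = $157,850.
Sum of the years' digits = 10+9+8+7+6+5+4+3+2+1 = 55.
Year 1: $157,850 × 10/55 = $28,700. Book value $165,350.
Year 2: $157,850 × 9/55 = $25,830. Book value $139,520.
Year 3: $157,850 × 8/55 = $22,960. Book value $116,560.
Year 4: $157,850 × 7/55 = $20,090. Book value $96,470.
Year 5: $157,850 × 6/55 = $17,220. Book value $79,250.
Year 6: $157,850 × 5/55 = $14,350. Book value $64,900.
Year 7: $157,850 × 4/55 = $11,480. Book value $53,420.
Year 8: $157,850 × 3/55 = $8,610. Book value $44,810.
Year 9: $157,850 × 2/55 = $5,740. Book value $39,070.
Year 10: $157,850 × 1/55 = $2,870. Book value $36,200.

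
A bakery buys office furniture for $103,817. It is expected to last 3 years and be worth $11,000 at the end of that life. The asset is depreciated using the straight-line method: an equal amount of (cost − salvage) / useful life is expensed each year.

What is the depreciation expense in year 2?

$30,939

Depreciable base = $103,817 − $11,000 = $92,817.
Annual expense = $92,817 / 3 = $30,939.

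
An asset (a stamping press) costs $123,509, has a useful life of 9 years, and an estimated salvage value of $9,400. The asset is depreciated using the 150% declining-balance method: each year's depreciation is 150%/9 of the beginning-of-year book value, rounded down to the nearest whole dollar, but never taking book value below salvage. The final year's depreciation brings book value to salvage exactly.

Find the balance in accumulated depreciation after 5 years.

$73,872

Depreciable base = $123,509 − $9,400 = $114,109.
Year 1: ⌊$123,509 × 150%/9⌋ = $20,584. Book value $102,925.
Year 2: ⌊$102,925 × 150%/9⌋ = $17,154. Book value $85,771.
Year 3: ⌊$85,771 × 150%/9⌋ = $14,295. Book value $71,476.
Year 4: ⌊$71,476 × 150%/9⌋ = $11,912. Book value $59,564.
Year 5: ⌊$59,564 × 150%/9⌋ = $9,927. Book value $49,637.
Accumulated through year 5 = $123,509 − $49,637 = $73,872.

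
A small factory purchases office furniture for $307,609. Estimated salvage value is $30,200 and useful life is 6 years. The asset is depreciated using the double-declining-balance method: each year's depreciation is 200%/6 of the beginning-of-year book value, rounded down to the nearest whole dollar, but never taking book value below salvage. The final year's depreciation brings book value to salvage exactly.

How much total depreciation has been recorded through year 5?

$267,100

Depreciable base = $307,609 − $30,200 = $277,409.
Year 1: ⌊$307,609 × 200%/6⌋ = $102,536. Book value $205,073.
Year 2: ⌊$205,073 × 200%/6⌋ = $68,357. Book value $136,716.
Year 3: ⌊$136,716 × 200%/6⌋ = $45,572. Book value $91,144.
Year 4: ⌊$91,144 × 200%/6⌋ = $30,381. Book value $60,763.
Year 5: ⌊$60,763 × 200%/6⌋ = $20,254. Book value $40,509.
Accumulated through year 5 = $307,609 − $40,509 = $267,100.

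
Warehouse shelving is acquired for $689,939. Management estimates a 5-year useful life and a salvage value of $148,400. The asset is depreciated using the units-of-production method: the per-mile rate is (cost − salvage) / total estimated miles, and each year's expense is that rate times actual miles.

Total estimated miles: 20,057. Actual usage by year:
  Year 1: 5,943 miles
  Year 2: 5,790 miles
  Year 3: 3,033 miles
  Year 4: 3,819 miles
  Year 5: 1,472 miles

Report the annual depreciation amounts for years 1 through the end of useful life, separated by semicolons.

Depreciable base = $689,939 − $148,400 = $541,539.
Rate = $541,539 / 20,057 miles = $27 per mile.
Year 1: 5,943 × $27 = $160,461. Book value $529,478.
Year 2: 5,790 × $27 = $156,330. Book value $373,148.
Year 3: 3,033 × $27 = $81,891. Book value $291,257.
Year 4: 3,819 × $27 = $103,113. Book value $188,144.
Year 5: 1,472 × $27 = $39,744. Book value $148,400.

$160,461; $156,330; $81,891; $103,113; $39,744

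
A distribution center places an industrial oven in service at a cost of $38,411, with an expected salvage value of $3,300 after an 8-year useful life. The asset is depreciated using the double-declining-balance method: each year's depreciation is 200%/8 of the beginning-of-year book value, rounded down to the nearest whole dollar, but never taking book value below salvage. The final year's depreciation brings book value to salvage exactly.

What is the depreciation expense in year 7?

Depreciable base = $38,411 − $3,300 = $35,111.
Year 1: ⌊$38,411 × 200%/8⌋ = $9,602. Book value $28,809.
Year 2: ⌊$28,809 × 200%/8⌋ = $7,202. Book value $21,607.
Year 3: ⌊$21,607 × 200%/8⌋ = $5,401. Book value $16,206.
Year 4: ⌊$16,206 × 200%/8⌋ = $4,051. Book value $12,155.
Year 5: ⌊$12,155 × 200%/8⌋ = $3,038. Book value $9,117.
Year 6: ⌊$9,117 × 200%/8⌋ = $2,279. Book value $6,838.
Year 7: ⌊$6,838 × 200%/8⌋ = $1,709. Book value $5,129.

$1,709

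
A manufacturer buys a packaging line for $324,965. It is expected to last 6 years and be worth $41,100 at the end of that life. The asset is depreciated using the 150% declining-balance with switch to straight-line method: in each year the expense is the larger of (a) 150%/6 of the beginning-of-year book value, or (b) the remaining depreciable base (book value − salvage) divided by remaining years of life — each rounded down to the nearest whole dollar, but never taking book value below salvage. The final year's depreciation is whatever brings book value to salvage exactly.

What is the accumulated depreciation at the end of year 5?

Depreciable base = $324,965 − $41,100 = $283,865.
Year 1: DB = ⌊$324,965 × 150%/6⌋ = $81,241; SL = ⌊$283,865/6⌋ = $47,310 → take DB $81,241. Book value $243,724.
Year 2: DB = ⌊$243,724 × 150%/6⌋ = $60,931; SL = ⌊$202,624/5⌋ = $40,524 → take DB $60,931. Book value $182,793.
Year 3: DB = ⌊$182,793 × 150%/6⌋ = $45,698; SL = ⌊$141,693/4⌋ = $35,423 → take DB $45,698. Book value $137,095.
Year 4: DB = ⌊$137,095 × 150%/6⌋ = $34,273; SL = ⌊$95,995/3⌋ = $31,998 → take DB $34,273. Book value $102,822.
Year 5: DB = ⌊$102,822 × 150%/6⌋ = $25,705; SL = ⌊$61,722/2⌋ = $30,861 → take SL $30,861. Book value $71,961.
Accumulated through year 5 = $324,965 − $71,961 = $253,004.

$253,004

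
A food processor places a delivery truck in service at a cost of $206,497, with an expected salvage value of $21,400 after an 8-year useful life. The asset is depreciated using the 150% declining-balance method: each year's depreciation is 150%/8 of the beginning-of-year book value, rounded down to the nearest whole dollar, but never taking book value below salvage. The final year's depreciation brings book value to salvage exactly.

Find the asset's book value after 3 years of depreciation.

$110,761

Depreciable base = $206,497 − $21,400 = $185,097.
Year 1: ⌊$206,497 × 150%/8⌋ = $38,718. Book value $167,779.
Year 2: ⌊$167,779 × 150%/8⌋ = $31,458. Book value $136,321.
Year 3: ⌊$136,321 × 150%/8⌋ = $25,560. Book value $110,761.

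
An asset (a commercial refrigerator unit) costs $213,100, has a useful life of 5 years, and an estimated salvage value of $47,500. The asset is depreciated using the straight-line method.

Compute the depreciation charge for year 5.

$33,120

Depreciable base = $213,100 − $47,500 = $165,600.
Annual expense = $165,600 / 5 = $33,120.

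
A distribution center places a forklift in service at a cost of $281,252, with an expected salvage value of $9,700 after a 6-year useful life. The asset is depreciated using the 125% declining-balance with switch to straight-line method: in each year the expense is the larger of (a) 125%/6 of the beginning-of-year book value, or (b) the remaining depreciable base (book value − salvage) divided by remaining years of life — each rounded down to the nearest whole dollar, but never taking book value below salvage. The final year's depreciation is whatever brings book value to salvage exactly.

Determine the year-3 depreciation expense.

$41,642

Depreciable base = $281,252 − $9,700 = $271,552.
Year 1: DB = ⌊$281,252 × 125%/6⌋ = $58,594; SL = ⌊$271,552/6⌋ = $45,258 → take DB $58,594. Book value $222,658.
Year 2: DB = ⌊$222,658 × 125%/6⌋ = $46,387; SL = ⌊$212,958/5⌋ = $42,591 → take DB $46,387. Book value $176,271.
Year 3: DB = ⌊$176,271 × 125%/6⌋ = $36,723; SL = ⌊$166,571/4⌋ = $41,642 → take SL $41,642. Book value $134,629.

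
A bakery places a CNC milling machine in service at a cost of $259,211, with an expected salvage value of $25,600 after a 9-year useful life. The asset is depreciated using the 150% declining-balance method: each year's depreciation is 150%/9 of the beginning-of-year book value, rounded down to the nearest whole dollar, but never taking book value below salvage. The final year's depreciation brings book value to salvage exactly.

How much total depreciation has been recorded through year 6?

$172,400

Depreciable base = $259,211 − $25,600 = $233,611.
Year 1: ⌊$259,211 × 150%/9⌋ = $43,201. Book value $216,010.
Year 2: ⌊$216,010 × 150%/9⌋ = $36,001. Book value $180,009.
Year 3: ⌊$180,009 × 150%/9⌋ = $30,001. Book value $150,008.
Year 4: ⌊$150,008 × 150%/9⌋ = $25,001. Book value $125,007.
Year 5: ⌊$125,007 × 150%/9⌋ = $20,834. Book value $104,173.
Year 6: ⌊$104,173 × 150%/9⌋ = $17,362. Book value $86,811.
Accumulated through year 6 = $259,211 − $86,811 = $172,400.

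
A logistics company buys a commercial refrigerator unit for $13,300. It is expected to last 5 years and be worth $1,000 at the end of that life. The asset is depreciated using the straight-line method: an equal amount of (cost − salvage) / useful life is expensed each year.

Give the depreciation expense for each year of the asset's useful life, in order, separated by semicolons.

Depreciable base = $13,300 − $1,000 = $12,300.
Annual expense = $12,300 / 5 = $2,460.
End of year 1: book value $10,840.
End of year 2: book value $8,380.
End of year 3: book value $5,920.
End of year 4: book value $3,460.
End of year 5: book value $1,000.

$2,460; $2,460; $2,460; $2,460; $2,460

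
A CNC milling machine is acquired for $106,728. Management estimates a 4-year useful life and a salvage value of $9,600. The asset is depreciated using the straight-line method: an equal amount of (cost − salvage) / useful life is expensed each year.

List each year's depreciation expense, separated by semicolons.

Depreciable base = $106,728 − $9,600 = $97,128.
Annual expense = $97,128 / 4 = $24,282.
End of year 1: book value $82,446.
End of year 2: book value $58,164.
End of year 3: book value $33,882.
End of year 4: book value $9,600.

$24,282; $24,282; $24,282; $24,282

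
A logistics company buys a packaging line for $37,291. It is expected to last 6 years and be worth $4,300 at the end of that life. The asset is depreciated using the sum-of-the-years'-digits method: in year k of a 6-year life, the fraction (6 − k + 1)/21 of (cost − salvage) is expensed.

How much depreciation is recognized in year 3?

$6,284

Depreciable base = $37,291 − $4,300 = $32,991.
Sum of the years' digits = 6+5+4+3+2+1 = 21.
Year 1: $32,991 × 6/21 = $9,426. Book value $27,865.
Year 2: $32,991 × 5/21 = $7,855. Book value $20,010.
Year 3: $32,991 × 4/21 = $6,284. Book value $13,726.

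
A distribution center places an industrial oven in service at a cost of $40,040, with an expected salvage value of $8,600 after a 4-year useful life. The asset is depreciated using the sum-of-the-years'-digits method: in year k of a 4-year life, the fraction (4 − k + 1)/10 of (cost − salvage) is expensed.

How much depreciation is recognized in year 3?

$6,288

Depreciable base = $40,040 − $8,600 = $31,440.
Sum of the years' digits = 4+3+2+1 = 10.
Year 1: $31,440 × 4/10 = $12,576. Book value $27,464.
Year 2: $31,440 × 3/10 = $9,432. Book value $18,032.
Year 3: $31,440 × 2/10 = $6,288. Book value $11,744.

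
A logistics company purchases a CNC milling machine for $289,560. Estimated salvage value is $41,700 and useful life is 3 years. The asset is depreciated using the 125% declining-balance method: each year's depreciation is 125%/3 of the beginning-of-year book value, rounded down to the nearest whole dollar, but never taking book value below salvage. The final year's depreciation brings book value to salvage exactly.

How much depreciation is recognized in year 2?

$70,379

Depreciable base = $289,560 − $41,700 = $247,860.
Year 1: ⌊$289,560 × 125%/3⌋ = $120,650. Book value $168,910.
Year 2: ⌊$168,910 × 125%/3⌋ = $70,379. Book value $98,531.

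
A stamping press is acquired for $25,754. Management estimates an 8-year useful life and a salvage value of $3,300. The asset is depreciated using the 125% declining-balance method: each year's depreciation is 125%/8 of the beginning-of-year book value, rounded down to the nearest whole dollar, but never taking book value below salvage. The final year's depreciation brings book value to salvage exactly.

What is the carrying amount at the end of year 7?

Depreciable base = $25,754 − $3,300 = $22,454.
Year 1: ⌊$25,754 × 125%/8⌋ = $4,024. Book value $21,730.
Year 2: ⌊$21,730 × 125%/8⌋ = $3,395. Book value $18,335.
Year 3: ⌊$18,335 × 125%/8⌋ = $2,864. Book value $15,471.
Year 4: ⌊$15,471 × 125%/8⌋ = $2,417. Book value $13,054.
Year 5: ⌊$13,054 × 125%/8⌋ = $2,039. Book value $11,015.
Year 6: ⌊$11,015 × 125%/8⌋ = $1,721. Book value $9,294.
Year 7: ⌊$9,294 × 125%/8⌋ = $1,452. Book value $7,842.

$7,842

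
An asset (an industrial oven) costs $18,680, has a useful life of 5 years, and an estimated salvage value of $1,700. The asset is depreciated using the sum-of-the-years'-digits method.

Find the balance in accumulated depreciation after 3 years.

$13,584

Depreciable base = $18,680 − $1,700 = $16,980.
Sum of the years' digits = 5+4+3+2+1 = 15.
Year 1: $16,980 × 5/15 = $5,660. Book value $13,020.
Year 2: $16,980 × 4/15 = $4,528. Book value $8,492.
Year 3: $16,980 × 3/15 = $3,396. Book value $5,096.
Accumulated through year 3 = $18,680 − $5,096 = $13,584.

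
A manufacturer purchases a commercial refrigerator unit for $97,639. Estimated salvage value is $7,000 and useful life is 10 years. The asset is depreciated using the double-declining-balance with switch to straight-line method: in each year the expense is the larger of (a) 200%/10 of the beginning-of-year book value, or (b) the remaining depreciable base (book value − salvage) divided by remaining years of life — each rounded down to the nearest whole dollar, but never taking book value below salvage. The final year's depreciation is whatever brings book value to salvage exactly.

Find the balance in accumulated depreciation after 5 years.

Depreciable base = $97,639 − $7,000 = $90,639.
Year 1: DB = ⌊$97,639 × 200%/10⌋ = $19,527; SL = ⌊$90,639/10⌋ = $9,063 → take DB $19,527. Book value $78,112.
Year 2: DB = ⌊$78,112 × 200%/10⌋ = $15,622; SL = ⌊$71,112/9⌋ = $7,901 → take DB $15,622. Book value $62,490.
Year 3: DB = ⌊$62,490 × 200%/10⌋ = $12,498; SL = ⌊$55,490/8⌋ = $6,936 → take DB $12,498. Book value $49,992.
Year 4: DB = ⌊$49,992 × 200%/10⌋ = $9,998; SL = ⌊$42,992/7⌋ = $6,141 → take DB $9,998. Book value $39,994.
Year 5: DB = ⌊$39,994 × 200%/10⌋ = $7,998; SL = ⌊$32,994/6⌋ = $5,499 → take DB $7,998. Book value $31,996.
Accumulated through year 5 = $97,639 − $31,996 = $65,643.

$65,643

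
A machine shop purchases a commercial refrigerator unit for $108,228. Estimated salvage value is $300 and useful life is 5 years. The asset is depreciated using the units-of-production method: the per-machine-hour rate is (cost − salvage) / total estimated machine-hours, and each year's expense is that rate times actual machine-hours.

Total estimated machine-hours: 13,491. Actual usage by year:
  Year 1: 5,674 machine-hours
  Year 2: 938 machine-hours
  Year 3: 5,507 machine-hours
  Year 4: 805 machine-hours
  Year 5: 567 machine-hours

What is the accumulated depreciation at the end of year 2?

Depreciable base = $108,228 − $300 = $107,928.
Rate = $107,928 / 13,491 machine-hours = $8 per machine-hour.
Year 1: 5,674 × $8 = $45,392. Book value $62,836.
Year 2: 938 × $8 = $7,504. Book value $55,332.
Accumulated through year 2 = $108,228 − $55,332 = $52,896.

$52,896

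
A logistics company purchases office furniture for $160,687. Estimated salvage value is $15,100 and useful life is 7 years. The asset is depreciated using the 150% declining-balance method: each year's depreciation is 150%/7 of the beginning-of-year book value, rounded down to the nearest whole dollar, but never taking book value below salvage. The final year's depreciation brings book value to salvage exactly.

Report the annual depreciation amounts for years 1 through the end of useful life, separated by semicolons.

Depreciable base = $160,687 − $15,100 = $145,587.
Year 1: ⌊$160,687 × 150%/7⌋ = $34,432. Book value $126,255.
Year 2: ⌊$126,255 × 150%/7⌋ = $27,054. Book value $99,201.
Year 3: ⌊$99,201 × 150%/7⌋ = $21,257. Book value $77,944.
Year 4: ⌊$77,944 × 150%/7⌋ = $16,702. Book value $61,242.
Year 5: ⌊$61,242 × 150%/7⌋ = $13,123. Book value $48,119.
Year 6: ⌊$48,119 × 150%/7⌋ = $10,311. Book value $37,808.
Year 7 (final): $37,808 − $15,100 = $22,708. Book value $15,100.

$34,432; $27,054; $21,257; $16,702; $13,123; $10,311; $22,708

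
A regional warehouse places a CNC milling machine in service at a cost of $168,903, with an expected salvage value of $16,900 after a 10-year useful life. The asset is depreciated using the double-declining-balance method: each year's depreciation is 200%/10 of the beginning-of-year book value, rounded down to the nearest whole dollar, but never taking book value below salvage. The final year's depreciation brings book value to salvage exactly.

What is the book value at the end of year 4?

Depreciable base = $168,903 − $16,900 = $152,003.
Year 1: ⌊$168,903 × 200%/10⌋ = $33,780. Book value $135,123.
Year 2: ⌊$135,123 × 200%/10⌋ = $27,024. Book value $108,099.
Year 3: ⌊$108,099 × 200%/10⌋ = $21,619. Book value $86,480.
Year 4: ⌊$86,480 × 200%/10⌋ = $17,296. Book value $69,184.

$69,184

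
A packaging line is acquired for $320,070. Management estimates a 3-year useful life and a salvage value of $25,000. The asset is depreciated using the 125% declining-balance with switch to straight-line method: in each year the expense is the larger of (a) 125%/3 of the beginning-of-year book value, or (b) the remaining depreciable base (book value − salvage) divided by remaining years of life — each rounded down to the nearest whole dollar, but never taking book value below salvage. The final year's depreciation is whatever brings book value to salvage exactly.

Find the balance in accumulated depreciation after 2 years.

$214,216

Depreciable base = $320,070 − $25,000 = $295,070.
Year 1: DB = ⌊$320,070 × 125%/3⌋ = $133,362; SL = ⌊$295,070/3⌋ = $98,356 → take DB $133,362. Book value $186,708.
Year 2: DB = ⌊$186,708 × 125%/3⌋ = $77,795; SL = ⌊$161,708/2⌋ = $80,854 → take SL $80,854. Book value $105,854.
Accumulated through year 2 = $320,070 − $105,854 = $214,216.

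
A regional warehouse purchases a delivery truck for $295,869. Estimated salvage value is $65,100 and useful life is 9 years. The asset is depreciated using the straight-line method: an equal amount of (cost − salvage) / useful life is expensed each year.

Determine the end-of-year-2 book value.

Depreciable base = $295,869 − $65,100 = $230,769.
Annual expense = $230,769 / 9 = $25,641.
End of year 1: book value $270,228.
End of year 2: book value $244,587.

$244,587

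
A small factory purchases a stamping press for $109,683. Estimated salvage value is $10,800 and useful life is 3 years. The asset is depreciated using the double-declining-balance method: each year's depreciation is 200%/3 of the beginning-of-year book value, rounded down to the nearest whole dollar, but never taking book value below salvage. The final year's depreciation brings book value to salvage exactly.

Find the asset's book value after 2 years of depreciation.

Depreciable base = $109,683 − $10,800 = $98,883.
Year 1: ⌊$109,683 × 200%/3⌋ = $73,122. Book value $36,561.
Year 2: ⌊$36,561 × 200%/3⌋ = $24,374. Book value $12,187.

$12,187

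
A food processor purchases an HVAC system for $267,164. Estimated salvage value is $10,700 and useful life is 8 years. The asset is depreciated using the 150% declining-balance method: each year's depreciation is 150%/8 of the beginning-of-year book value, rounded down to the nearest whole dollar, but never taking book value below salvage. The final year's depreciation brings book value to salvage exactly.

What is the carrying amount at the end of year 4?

$116,433

Depreciable base = $267,164 − $10,700 = $256,464.
Year 1: ⌊$267,164 × 150%/8⌋ = $50,093. Book value $217,071.
Year 2: ⌊$217,071 × 150%/8⌋ = $40,700. Book value $176,371.
Year 3: ⌊$176,371 × 150%/8⌋ = $33,069. Book value $143,302.
Year 4: ⌊$143,302 × 150%/8⌋ = $26,869. Book value $116,433.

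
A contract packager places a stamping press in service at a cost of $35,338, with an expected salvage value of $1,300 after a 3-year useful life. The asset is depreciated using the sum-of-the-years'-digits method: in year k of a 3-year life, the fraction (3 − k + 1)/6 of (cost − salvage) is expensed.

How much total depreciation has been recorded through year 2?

$28,365

Depreciable base = $35,338 − $1,300 = $34,038.
Sum of the years' digits = 3+2+1 = 6.
Year 1: $34,038 × 3/6 = $17,019. Book value $18,319.
Year 2: $34,038 × 2/6 = $11,346. Book value $6,973.
Accumulated through year 2 = $35,338 − $6,973 = $28,365.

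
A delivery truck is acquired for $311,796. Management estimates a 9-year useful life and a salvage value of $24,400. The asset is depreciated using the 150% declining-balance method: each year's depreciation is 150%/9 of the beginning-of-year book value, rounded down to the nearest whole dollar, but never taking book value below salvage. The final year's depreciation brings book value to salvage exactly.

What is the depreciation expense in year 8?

$14,503

Depreciable base = $311,796 − $24,400 = $287,396.
Year 1: ⌊$311,796 × 150%/9⌋ = $51,966. Book value $259,830.
Year 2: ⌊$259,830 × 150%/9⌋ = $43,305. Book value $216,525.
Year 3: ⌊$216,525 × 150%/9⌋ = $36,087. Book value $180,438.
Year 4: ⌊$180,438 × 150%/9⌋ = $30,073. Book value $150,365.
Year 5: ⌊$150,365 × 150%/9⌋ = $25,060. Book value $125,305.
Year 6: ⌊$125,305 × 150%/9⌋ = $20,884. Book value $104,421.
Year 7: ⌊$104,421 × 150%/9⌋ = $17,403. Book value $87,018.
Year 8: ⌊$87,018 × 150%/9⌋ = $14,503. Book value $72,515.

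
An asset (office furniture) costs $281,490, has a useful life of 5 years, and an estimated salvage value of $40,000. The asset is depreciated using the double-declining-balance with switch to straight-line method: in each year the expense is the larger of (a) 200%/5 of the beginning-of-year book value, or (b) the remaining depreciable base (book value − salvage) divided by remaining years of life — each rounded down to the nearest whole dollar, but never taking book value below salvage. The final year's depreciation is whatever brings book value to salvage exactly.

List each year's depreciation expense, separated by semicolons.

$112,596; $67,557; $40,534; $20,803; $0

Depreciable base = $281,490 − $40,000 = $241,490.
Year 1: DB = ⌊$281,490 × 200%/5⌋ = $112,596; SL = ⌊$241,490/5⌋ = $48,298 → take DB $112,596. Book value $168,894.
Year 2: DB = ⌊$168,894 × 200%/5⌋ = $67,557; SL = ⌊$128,894/4⌋ = $32,223 → take DB $67,557. Book value $101,337.
Year 3: DB = ⌊$101,337 × 200%/5⌋ = $40,534; SL = ⌊$61,337/3⌋ = $20,445 → take DB $40,534. Book value $60,803.
Year 4: DB = ⌊$60,803 × 200%/5⌋ = $24,321; SL = ⌊$20,803/2⌋ = $10,401 → take DB $24,321, capped at $20,803. Book value $40,000.
Year 5 (final): $40,000 − $40,000 = $0. Book value $40,000.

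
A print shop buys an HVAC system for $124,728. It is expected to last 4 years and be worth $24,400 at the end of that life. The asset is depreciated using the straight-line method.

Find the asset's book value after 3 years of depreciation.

$49,482

Depreciable base = $124,728 − $24,400 = $100,328.
Annual expense = $100,328 / 4 = $25,082.
End of year 1: book value $99,646.
End of year 2: book value $74,564.
End of year 3: book value $49,482.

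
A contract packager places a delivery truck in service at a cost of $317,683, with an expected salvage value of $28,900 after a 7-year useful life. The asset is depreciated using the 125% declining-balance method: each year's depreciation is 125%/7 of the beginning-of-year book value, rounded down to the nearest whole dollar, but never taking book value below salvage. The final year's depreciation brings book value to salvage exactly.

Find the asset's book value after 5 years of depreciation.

Depreciable base = $317,683 − $28,900 = $288,783.
Year 1: ⌊$317,683 × 125%/7⌋ = $56,729. Book value $260,954.
Year 2: ⌊$260,954 × 125%/7⌋ = $46,598. Book value $214,356.
Year 3: ⌊$214,356 × 125%/7⌋ = $38,277. Book value $176,079.
Year 4: ⌊$176,079 × 125%/7⌋ = $31,442. Book value $144,637.
Year 5: ⌊$144,637 × 125%/7⌋ = $25,828. Book value $118,809.

$118,809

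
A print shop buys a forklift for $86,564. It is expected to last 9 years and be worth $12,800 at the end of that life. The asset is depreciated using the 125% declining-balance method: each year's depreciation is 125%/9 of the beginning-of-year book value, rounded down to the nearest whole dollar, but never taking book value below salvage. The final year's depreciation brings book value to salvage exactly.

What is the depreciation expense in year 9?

$13,373

Depreciable base = $86,564 − $12,800 = $73,764.
Year 1: ⌊$86,564 × 125%/9⌋ = $12,022. Book value $74,542.
Year 2: ⌊$74,542 × 125%/9⌋ = $10,353. Book value $64,189.
Year 3: ⌊$64,189 × 125%/9⌋ = $8,915. Book value $55,274.
Year 4: ⌊$55,274 × 125%/9⌋ = $7,676. Book value $47,598.
Year 5: ⌊$47,598 × 125%/9⌋ = $6,610. Book value $40,988.
Year 6: ⌊$40,988 × 125%/9⌋ = $5,692. Book value $35,296.
Year 7: ⌊$35,296 × 125%/9⌋ = $4,902. Book value $30,394.
Year 8: ⌊$30,394 × 125%/9⌋ = $4,221. Book value $26,173.
Year 9 (final): $26,173 − $12,800 = $13,373. Book value $12,800.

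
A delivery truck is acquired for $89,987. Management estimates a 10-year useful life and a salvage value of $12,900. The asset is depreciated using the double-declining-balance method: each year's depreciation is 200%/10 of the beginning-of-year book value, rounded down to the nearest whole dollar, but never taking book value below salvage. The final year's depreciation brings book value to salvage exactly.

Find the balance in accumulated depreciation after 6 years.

$66,396

Depreciable base = $89,987 − $12,900 = $77,087.
Year 1: ⌊$89,987 × 200%/10⌋ = $17,997. Book value $71,990.
Year 2: ⌊$71,990 × 200%/10⌋ = $14,398. Book value $57,592.
Year 3: ⌊$57,592 × 200%/10⌋ = $11,518. Book value $46,074.
Year 4: ⌊$46,074 × 200%/10⌋ = $9,214. Book value $36,860.
Year 5: ⌊$36,860 × 200%/10⌋ = $7,372. Book value $29,488.
Year 6: ⌊$29,488 × 200%/10⌋ = $5,897. Book value $23,591.
Accumulated through year 6 = $89,987 − $23,591 = $66,396.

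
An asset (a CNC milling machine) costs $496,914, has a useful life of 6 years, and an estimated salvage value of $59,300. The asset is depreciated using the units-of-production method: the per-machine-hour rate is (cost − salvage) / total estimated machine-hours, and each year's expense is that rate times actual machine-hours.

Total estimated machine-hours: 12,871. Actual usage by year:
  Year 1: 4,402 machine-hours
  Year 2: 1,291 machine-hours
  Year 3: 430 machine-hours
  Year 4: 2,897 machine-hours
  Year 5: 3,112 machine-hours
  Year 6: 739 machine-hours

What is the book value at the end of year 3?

Depreciable base = $496,914 − $59,300 = $437,614.
Rate = $437,614 / 12,871 machine-hours = $34 per machine-hour.
Year 1: 4,402 × $34 = $149,668. Book value $347,246.
Year 2: 1,291 × $34 = $43,894. Book value $303,352.
Year 3: 430 × $34 = $14,620. Book value $288,732.

$288,732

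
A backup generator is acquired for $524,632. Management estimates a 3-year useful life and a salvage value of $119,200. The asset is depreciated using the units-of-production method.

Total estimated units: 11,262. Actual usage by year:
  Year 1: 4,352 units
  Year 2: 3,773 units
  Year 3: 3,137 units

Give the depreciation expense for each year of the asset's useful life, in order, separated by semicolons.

$156,672; $135,828; $112,932

Depreciable base = $524,632 − $119,200 = $405,432.
Rate = $405,432 / 11,262 units = $36 per unit.
Year 1: 4,352 × $36 = $156,672. Book value $367,960.
Year 2: 3,773 × $36 = $135,828. Book value $232,132.
Year 3: 3,137 × $36 = $112,932. Book value $119,200.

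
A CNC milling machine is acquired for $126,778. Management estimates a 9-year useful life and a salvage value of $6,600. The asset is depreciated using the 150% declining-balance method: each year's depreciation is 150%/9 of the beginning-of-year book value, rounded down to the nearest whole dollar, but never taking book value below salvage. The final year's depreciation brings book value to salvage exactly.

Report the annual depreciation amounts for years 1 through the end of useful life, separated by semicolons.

$21,129; $17,608; $14,673; $12,228; $10,190; $8,491; $7,076; $5,897; $22,886

Depreciable base = $126,778 − $6,600 = $120,178.
Year 1: ⌊$126,778 × 150%/9⌋ = $21,129. Book value $105,649.
Year 2: ⌊$105,649 × 150%/9⌋ = $17,608. Book value $88,041.
Year 3: ⌊$88,041 × 150%/9⌋ = $14,673. Book value $73,368.
Year 4: ⌊$73,368 × 150%/9⌋ = $12,228. Book value $61,140.
Year 5: ⌊$61,140 × 150%/9⌋ = $10,190. Book value $50,950.
Year 6: ⌊$50,950 × 150%/9⌋ = $8,491. Book value $42,459.
Year 7: ⌊$42,459 × 150%/9⌋ = $7,076. Book value $35,383.
Year 8: ⌊$35,383 × 150%/9⌋ = $5,897. Book value $29,486.
Year 9 (final): $29,486 − $6,600 = $22,886. Book value $6,600.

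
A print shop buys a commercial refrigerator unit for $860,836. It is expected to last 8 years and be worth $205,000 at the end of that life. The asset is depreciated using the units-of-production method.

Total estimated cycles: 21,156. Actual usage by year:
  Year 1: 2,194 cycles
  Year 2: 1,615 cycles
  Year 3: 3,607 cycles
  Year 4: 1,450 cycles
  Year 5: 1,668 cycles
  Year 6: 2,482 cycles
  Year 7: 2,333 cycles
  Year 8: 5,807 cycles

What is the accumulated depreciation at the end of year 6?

$403,496

Depreciable base = $860,836 − $205,000 = $655,836.
Rate = $655,836 / 21,156 cycles = $31 per cycle.
Year 1: 2,194 × $31 = $68,014. Book value $792,822.
Year 2: 1,615 × $31 = $50,065. Book value $742,757.
Year 3: 3,607 × $31 = $111,817. Book value $630,940.
Year 4: 1,450 × $31 = $44,950. Book value $585,990.
Year 5: 1,668 × $31 = $51,708. Book value $534,282.
Year 6: 2,482 × $31 = $76,942. Book value $457,340.
Accumulated through year 6 = $860,836 − $457,340 = $403,496.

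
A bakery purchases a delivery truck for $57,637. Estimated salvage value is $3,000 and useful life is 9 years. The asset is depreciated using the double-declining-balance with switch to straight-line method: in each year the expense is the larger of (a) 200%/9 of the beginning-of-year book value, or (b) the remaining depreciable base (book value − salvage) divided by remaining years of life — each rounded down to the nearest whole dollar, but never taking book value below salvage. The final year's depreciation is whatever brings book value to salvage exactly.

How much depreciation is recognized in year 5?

$4,687

Depreciable base = $57,637 − $3,000 = $54,637.
Year 1: DB = ⌊$57,637 × 200%/9⌋ = $12,808; SL = ⌊$54,637/9⌋ = $6,070 → take DB $12,808. Book value $44,829.
Year 2: DB = ⌊$44,829 × 200%/9⌋ = $9,962; SL = ⌊$41,829/8⌋ = $5,228 → take DB $9,962. Book value $34,867.
Year 3: DB = ⌊$34,867 × 200%/9⌋ = $7,748; SL = ⌊$31,867/7⌋ = $4,552 → take DB $7,748. Book value $27,119.
Year 4: DB = ⌊$27,119 × 200%/9⌋ = $6,026; SL = ⌊$24,119/6⌋ = $4,019 → take DB $6,026. Book value $21,093.
Year 5: DB = ⌊$21,093 × 200%/9⌋ = $4,687; SL = ⌊$18,093/5⌋ = $3,618 → take DB $4,687. Book value $16,406.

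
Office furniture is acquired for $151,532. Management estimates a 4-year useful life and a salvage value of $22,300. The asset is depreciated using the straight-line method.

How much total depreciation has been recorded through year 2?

$64,616

Depreciable base = $151,532 − $22,300 = $129,232.
Annual expense = $129,232 / 4 = $32,308.
End of year 1: book value $119,224.
End of year 2: book value $86,916.
Accumulated through year 2 = $151,532 − $86,916 = $64,616.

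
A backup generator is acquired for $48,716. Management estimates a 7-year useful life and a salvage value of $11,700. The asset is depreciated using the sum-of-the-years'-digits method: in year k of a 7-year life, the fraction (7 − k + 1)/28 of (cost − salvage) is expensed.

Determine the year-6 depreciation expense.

$2,644

Depreciable base = $48,716 − $11,700 = $37,016.
Sum of the years' digits = 7+6+5+4+3+2+1 = 28.
Year 1: $37,016 × 7/28 = $9,254. Book value $39,462.
Year 2: $37,016 × 6/28 = $7,932. Book value $31,530.
Year 3: $37,016 × 5/28 = $6,610. Book value $24,920.
Year 4: $37,016 × 4/28 = $5,288. Book value $19,632.
Year 5: $37,016 × 3/28 = $3,966. Book value $15,666.
Year 6: $37,016 × 2/28 = $2,644. Book value $13,022.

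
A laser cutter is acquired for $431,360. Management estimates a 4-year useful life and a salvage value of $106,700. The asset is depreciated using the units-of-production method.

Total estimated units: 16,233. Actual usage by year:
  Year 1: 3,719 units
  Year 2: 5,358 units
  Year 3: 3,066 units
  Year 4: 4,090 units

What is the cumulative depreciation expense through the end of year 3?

Depreciable base = $431,360 − $106,700 = $324,660.
Rate = $324,660 / 16,233 units = $20 per unit.
Year 1: 3,719 × $20 = $74,380. Book value $356,980.
Year 2: 5,358 × $20 = $107,160. Book value $249,820.
Year 3: 3,066 × $20 = $61,320. Book value $188,500.
Accumulated through year 3 = $431,360 − $188,500 = $242,860.

$242,860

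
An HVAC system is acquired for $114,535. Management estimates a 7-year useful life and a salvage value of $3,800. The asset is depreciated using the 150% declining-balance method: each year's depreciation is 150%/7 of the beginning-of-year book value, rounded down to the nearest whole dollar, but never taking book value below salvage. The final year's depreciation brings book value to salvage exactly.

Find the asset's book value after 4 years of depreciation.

$43,652

Depreciable base = $114,535 − $3,800 = $110,735.
Year 1: ⌊$114,535 × 150%/7⌋ = $24,543. Book value $89,992.
Year 2: ⌊$89,992 × 150%/7⌋ = $19,284. Book value $70,708.
Year 3: ⌊$70,708 × 150%/7⌋ = $15,151. Book value $55,557.
Year 4: ⌊$55,557 × 150%/7⌋ = $11,905. Book value $43,652.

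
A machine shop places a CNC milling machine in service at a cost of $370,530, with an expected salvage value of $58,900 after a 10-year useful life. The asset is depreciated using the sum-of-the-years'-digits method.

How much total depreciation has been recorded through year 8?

$294,632

Depreciable base = $370,530 − $58,900 = $311,630.
Sum of the years' digits = 10+9+8+7+6+5+4+3+2+1 = 55.
Year 1: $311,630 × 10/55 = $56,660. Book value $313,870.
Year 2: $311,630 × 9/55 = $50,994. Book value $262,876.
Year 3: $311,630 × 8/55 = $45,328. Book value $217,548.
Year 4: $311,630 × 7/55 = $39,662. Book value $177,886.
Year 5: $311,630 × 6/55 = $33,996. Book value $143,890.
Year 6: $311,630 × 5/55 = $28,330. Book value $115,560.
Year 7: $311,630 × 4/55 = $22,664. Book value $92,896.
Year 8: $311,630 × 3/55 = $16,998. Book value $75,898.
Accumulated through year 8 = $370,530 − $75,898 = $294,632.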